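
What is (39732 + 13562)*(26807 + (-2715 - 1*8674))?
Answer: 821686892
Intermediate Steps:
(39732 + 13562)*(26807 + (-2715 - 1*8674)) = 53294*(26807 + (-2715 - 8674)) = 53294*(26807 - 11389) = 53294*15418 = 821686892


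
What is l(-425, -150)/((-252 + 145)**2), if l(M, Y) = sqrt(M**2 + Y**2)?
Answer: 125*sqrt(13)/11449 ≈ 0.039365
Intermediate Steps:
l(-425, -150)/((-252 + 145)**2) = sqrt((-425)**2 + (-150)**2)/((-252 + 145)**2) = sqrt(180625 + 22500)/((-107)**2) = sqrt(203125)/11449 = (125*sqrt(13))*(1/11449) = 125*sqrt(13)/11449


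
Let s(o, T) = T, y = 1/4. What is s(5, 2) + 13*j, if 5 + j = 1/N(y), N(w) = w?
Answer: -11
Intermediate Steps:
y = 1/4 ≈ 0.25000
j = -1 (j = -5 + 1/(1/4) = -5 + 4 = -1)
s(5, 2) + 13*j = 2 + 13*(-1) = 2 - 13 = -11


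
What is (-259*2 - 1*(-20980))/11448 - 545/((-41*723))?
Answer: 102132371/56558844 ≈ 1.8058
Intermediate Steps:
(-259*2 - 1*(-20980))/11448 - 545/((-41*723)) = (-518 + 20980)*(1/11448) - 545/(-29643) = 20462*(1/11448) - 545*(-1/29643) = 10231/5724 + 545/29643 = 102132371/56558844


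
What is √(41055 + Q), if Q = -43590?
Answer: 13*I*√15 ≈ 50.349*I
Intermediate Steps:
√(41055 + Q) = √(41055 - 43590) = √(-2535) = 13*I*√15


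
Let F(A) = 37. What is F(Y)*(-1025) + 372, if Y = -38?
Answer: -37553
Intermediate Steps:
F(Y)*(-1025) + 372 = 37*(-1025) + 372 = -37925 + 372 = -37553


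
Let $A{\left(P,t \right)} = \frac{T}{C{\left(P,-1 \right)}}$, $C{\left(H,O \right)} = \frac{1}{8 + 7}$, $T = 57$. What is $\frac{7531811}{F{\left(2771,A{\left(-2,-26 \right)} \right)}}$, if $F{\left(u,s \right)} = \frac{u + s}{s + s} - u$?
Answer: $- \frac{6439698405}{2367392} \approx -2720.2$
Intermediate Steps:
$C{\left(H,O \right)} = \frac{1}{15}$
$A{\left(P,t \right)} = 855$ ($A{\left(P,t \right)} = 57 \frac{1}{\frac{1}{15}} = 57 \cdot 15 = 855$)
$F{\left(u,s \right)} = - u + \frac{s + u}{2 s}$ ($F{\left(u,s \right)} = \frac{s + u}{2 s} - u = - u + \frac{s + u}{2 s}$)
$\frac{7531811}{F{\left(2771,A{\left(-2,-26 \right)} \right)}} = \frac{7531811}{\frac{1}{2} - 2771 + \frac{1}{2} \cdot 2771 \cdot \frac{1}{855}} = \frac{7531811}{\frac{1}{2} - 2771 + \frac{2771}{1710}} = \frac{7531811}{- \frac{2367392}{855}} = 7531811 \left(- \frac{855}{2367392}\right) = - \frac{6439698405}{2367392}$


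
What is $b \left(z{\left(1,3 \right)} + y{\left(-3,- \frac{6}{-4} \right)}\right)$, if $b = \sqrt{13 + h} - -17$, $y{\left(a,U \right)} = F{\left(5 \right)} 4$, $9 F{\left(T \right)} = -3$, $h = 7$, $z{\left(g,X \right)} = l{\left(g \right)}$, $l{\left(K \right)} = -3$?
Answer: $- \frac{221}{3} - \frac{26 \sqrt{5}}{3} \approx -93.046$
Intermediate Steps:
$z{\left(g,X \right)} = -3$
$F{\left(T \right)} = - \frac{1}{3}$ ($F{\left(T \right)} = \frac{1}{9} \left(-3\right) = - \frac{1}{3}$)
$y{\left(a,U \right)} = - \frac{4}{3}$ ($y{\left(a,U \right)} = \left(- \frac{1}{3}\right) 4 = - \frac{4}{3}$)
$b = 17 + 2 \sqrt{5}$ ($b = \sqrt{13 + 7} - -17 = \sqrt{20} + 17 = 2 \sqrt{5} + 17 = 17 + 2 \sqrt{5} \approx 21.472$)
$b \left(z{\left(1,3 \right)} + y{\left(-3,- \frac{6}{-4} \right)}\right) = \left(17 + 2 \sqrt{5}\right) \left(-3 - \frac{4}{3}\right) = \left(17 + 2 \sqrt{5}\right) \left(- \frac{13}{3}\right) = - \frac{221}{3} - \frac{26 \sqrt{5}}{3}$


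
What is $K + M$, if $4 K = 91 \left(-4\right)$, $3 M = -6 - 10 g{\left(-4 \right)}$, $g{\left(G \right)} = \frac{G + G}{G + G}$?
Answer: $- \frac{289}{3} \approx -96.333$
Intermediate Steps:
$g{\left(G \right)} = 1$ ($g{\left(G \right)} = \frac{2 G}{2 G} = 2 G \frac{1}{2 G} = 1$)
$M = - \frac{16}{3}$ ($M = \frac{-6 - 10}{3} = \frac{1}{3} \left(-16\right) = - \frac{16}{3} \approx -5.3333$)
$K = -91$ ($K = \frac{91 \left(-4\right)}{4} = \frac{1}{4} \left(-364\right) = -91$)
$K + M = -91 - \frac{16}{3} = - \frac{289}{3}$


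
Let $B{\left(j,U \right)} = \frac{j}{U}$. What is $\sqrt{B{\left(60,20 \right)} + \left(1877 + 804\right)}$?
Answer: $2 \sqrt{671} \approx 51.807$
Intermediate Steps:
$\sqrt{B{\left(60,20 \right)} + \left(1877 + 804\right)} = \sqrt{\frac{60}{20} + \left(1877 + 804\right)} = \sqrt{60 \cdot \frac{1}{20} + 2681} = \sqrt{3 + 2681} = \sqrt{2684} = 2 \sqrt{671}$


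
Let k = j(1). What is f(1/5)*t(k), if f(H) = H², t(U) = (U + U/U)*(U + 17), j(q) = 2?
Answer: 57/25 ≈ 2.2800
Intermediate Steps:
k = 2
t(U) = (1 + U)*(17 + U) (t(U) = (U + 1)*(17 + U) = (1 + U)*(17 + U))
f(1/5)*t(k) = (1/5)²*(17 + 2² + 18*2) = (⅕)²*(17 + 4 + 36) = (1/25)*57 = 57/25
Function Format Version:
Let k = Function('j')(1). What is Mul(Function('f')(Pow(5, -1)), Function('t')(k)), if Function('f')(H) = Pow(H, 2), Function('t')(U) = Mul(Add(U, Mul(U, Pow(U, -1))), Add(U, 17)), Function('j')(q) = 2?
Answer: Rational(57, 25) ≈ 2.2800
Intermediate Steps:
k = 2
Function('t')(U) = Mul(Add(1, U), Add(17, U)) (Function('t')(U) = Mul(Add(U, 1), Add(17, U)) = Mul(Add(1, U), Add(17, U)))
Mul(Function('f')(Pow(5, -1)), Function('t')(k)) = Mul(Pow(Pow(5, -1), 2), Add(17, Pow(2, 2), Mul(18, 2))) = Mul(Pow(Rational(1, 5), 2), Add(17, 4, 36)) = Mul(Rational(1, 25), 57) = Rational(57, 25)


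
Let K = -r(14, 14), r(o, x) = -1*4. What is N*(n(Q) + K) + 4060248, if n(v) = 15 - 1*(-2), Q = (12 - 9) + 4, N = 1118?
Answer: 4083726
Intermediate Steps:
r(o, x) = -4
Q = 7 (Q = 3 + 4 = 7)
n(v) = 17 (n(v) = 15 + 2 = 17)
K = 4 (K = -1*(-4) = 4)
N*(n(Q) + K) + 4060248 = 1118*(17 + 4) + 4060248 = 1118*21 + 4060248 = 23478 + 4060248 = 4083726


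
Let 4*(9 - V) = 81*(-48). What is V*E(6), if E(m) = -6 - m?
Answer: -11772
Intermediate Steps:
V = 981 (V = 9 - 81*(-48)/4 = 9 - ¼*(-3888) = 9 + 972 = 981)
V*E(6) = 981*(-6 - 1*6) = 981*(-6 - 6) = 981*(-12) = -11772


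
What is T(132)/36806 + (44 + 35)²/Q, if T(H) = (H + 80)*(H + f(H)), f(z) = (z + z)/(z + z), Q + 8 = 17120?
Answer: 50871157/44987448 ≈ 1.1308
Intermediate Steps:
Q = 17112 (Q = -8 + 17120 = 17112)
f(z) = 1 (f(z) = (2*z)/((2*z)) = (2*z)*(1/(2*z)) = 1)
T(H) = (1 + H)*(80 + H) (T(H) = (H + 80)*(H + 1) = (80 + H)*(1 + H) = (1 + H)*(80 + H))
T(132)/36806 + (44 + 35)²/Q = (80 + 132² + 81*132)/36806 + (44 + 35)²/17112 = (80 + 17424 + 10692)*(1/36806) + 79²*(1/17112) = 28196*(1/36806) + 6241*(1/17112) = 2014/2629 + 6241/17112 = 50871157/44987448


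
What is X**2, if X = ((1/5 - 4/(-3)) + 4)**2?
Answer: 47458321/50625 ≈ 937.45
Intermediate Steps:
X = 6889/225 (X = ((1*(1/5) - 4*(-1/3)) + 4)**2 = ((1/5 + 4/3) + 4)**2 = (23/15 + 4)**2 = (83/15)**2 = 6889/225 ≈ 30.618)
X**2 = (6889/225)**2 = 47458321/50625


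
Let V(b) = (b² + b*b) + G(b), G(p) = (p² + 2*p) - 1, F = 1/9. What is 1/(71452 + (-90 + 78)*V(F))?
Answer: 9/643148 ≈ 1.3994e-5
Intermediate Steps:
F = ⅑ ≈ 0.11111
G(p) = -1 + p² + 2*p
V(b) = -1 + 2*b + 3*b² (V(b) = (b² + b*b) + (-1 + b² + 2*b) = (b² + b²) + (-1 + b² + 2*b) = 2*b² + (-1 + b² + 2*b) = -1 + 2*b + 3*b²)
1/(71452 + (-90 + 78)*V(F)) = 1/(71452 + (-90 + 78)*(-1 + 2*(⅑) + 3*(⅑)²)) = 1/(71452 - 12*(-1 + 2/9 + 3*(1/81))) = 1/(71452 - 12*(-1 + 2/9 + 1/27)) = 1/(71452 - 12*(-20/27)) = 1/(71452 + 80/9) = 1/(643148/9) = 9/643148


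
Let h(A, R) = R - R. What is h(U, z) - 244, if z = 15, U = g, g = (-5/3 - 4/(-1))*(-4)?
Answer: -244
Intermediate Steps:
g = -28/3 (g = (-5*1/3 - 4*(-1))*(-4) = (-5/3 + 4)*(-4) = (7/3)*(-4) = -28/3 ≈ -9.3333)
U = -28/3 ≈ -9.3333
h(A, R) = 0
h(U, z) - 244 = 0 - 244 = -244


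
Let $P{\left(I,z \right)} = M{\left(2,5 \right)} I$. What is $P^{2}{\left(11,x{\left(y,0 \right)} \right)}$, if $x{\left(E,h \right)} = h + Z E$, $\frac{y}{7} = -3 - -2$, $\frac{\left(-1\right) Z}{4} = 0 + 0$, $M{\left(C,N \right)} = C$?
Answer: $484$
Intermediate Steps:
$Z = 0$ ($Z = - 4 \left(0 + 0\right) = \left(-4\right) 0 = 0$)
$y = -7$ ($y = 7 \left(-3 - -2\right) = 7 \left(-3 + 2\right) = 7 \left(-1\right) = -7$)
$x{\left(E,h \right)} = h$ ($x{\left(E,h \right)} = h + 0 E = h + 0 = h$)
$P{\left(I,z \right)} = 2 I$
$P^{2}{\left(11,x{\left(y,0 \right)} \right)} = \left(2 \cdot 11\right)^{2} = 22^{2} = 484$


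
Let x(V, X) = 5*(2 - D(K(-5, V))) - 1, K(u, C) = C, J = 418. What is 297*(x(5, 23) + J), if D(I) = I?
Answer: 119394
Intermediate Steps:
x(V, X) = 9 - 5*V (x(V, X) = 5*(2 - V) - 1 = (10 - 5*V) - 1 = 9 - 5*V)
297*(x(5, 23) + J) = 297*((9 - 5*5) + 418) = 297*((9 - 25) + 418) = 297*(-16 + 418) = 297*402 = 119394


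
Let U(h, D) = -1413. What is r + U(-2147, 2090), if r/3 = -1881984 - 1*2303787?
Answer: -12558726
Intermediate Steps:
r = -12557313 (r = 3*(-1881984 - 1*2303787) = 3*(-1881984 - 2303787) = 3*(-4185771) = -12557313)
r + U(-2147, 2090) = -12557313 - 1413 = -12558726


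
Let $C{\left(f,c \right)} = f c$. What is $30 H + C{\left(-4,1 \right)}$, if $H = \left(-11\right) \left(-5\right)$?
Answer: $1646$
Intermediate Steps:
$C{\left(f,c \right)} = c f$
$H = 55$
$30 H + C{\left(-4,1 \right)} = 30 \cdot 55 + 1 \left(-4\right) = 1650 - 4 = 1646$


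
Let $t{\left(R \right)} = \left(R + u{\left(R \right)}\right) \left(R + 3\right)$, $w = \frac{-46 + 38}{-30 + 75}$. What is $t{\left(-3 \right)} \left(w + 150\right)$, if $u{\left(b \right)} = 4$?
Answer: $0$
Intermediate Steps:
$w = - \frac{8}{45} \approx -0.17778$
$t{\left(R \right)} = \left(3 + R\right) \left(4 + R\right)$ ($t{\left(R \right)} = \left(R + 4\right) \left(R + 3\right) = \left(4 + R\right) \left(3 + R\right) = \left(3 + R\right) \left(4 + R\right)$)
$t{\left(-3 \right)} \left(w + 150\right) = \left(12 + \left(-3\right)^{2} + 7 \left(-3\right)\right) \left(- \frac{8}{45} + 150\right) = \left(12 + 9 - 21\right) \frac{6742}{45} = 0 \cdot \frac{6742}{45} = 0$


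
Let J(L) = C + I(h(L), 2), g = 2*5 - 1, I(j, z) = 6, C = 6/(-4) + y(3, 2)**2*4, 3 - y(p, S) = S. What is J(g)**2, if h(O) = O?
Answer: 289/4 ≈ 72.250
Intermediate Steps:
y(p, S) = 3 - S
C = 5/2 (C = 6/(-4) + (3 - 1*2)**2*4 = 6*(-1/4) + (3 - 2)**2*4 = -3/2 + 1**2*4 = -3/2 + 1*4 = -3/2 + 4 = 5/2 ≈ 2.5000)
g = 9 (g = 10 - 1 = 9)
J(L) = 17/2 (J(L) = 5/2 + 6 = 17/2)
J(g)**2 = (17/2)**2 = 289/4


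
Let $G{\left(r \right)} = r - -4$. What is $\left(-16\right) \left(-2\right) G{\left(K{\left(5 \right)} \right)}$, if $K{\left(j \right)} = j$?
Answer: $288$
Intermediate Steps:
$G{\left(r \right)} = 4 + r$ ($G{\left(r \right)} = r + 4 = 4 + r$)
$\left(-16\right) \left(-2\right) G{\left(K{\left(5 \right)} \right)} = \left(-16\right) \left(-2\right) \left(4 + 5\right) = 32 \cdot 9 = 288$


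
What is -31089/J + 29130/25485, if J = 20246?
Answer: -13502479/34397954 ≈ -0.39254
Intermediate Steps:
-31089/J + 29130/25485 = -31089/20246 + 29130/25485 = -31089*1/20246 + 29130*(1/25485) = -31089/20246 + 1942/1699 = -13502479/34397954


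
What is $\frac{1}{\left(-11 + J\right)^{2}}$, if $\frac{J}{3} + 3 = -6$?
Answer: $\frac{1}{1444} \approx 0.00069252$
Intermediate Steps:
$J = -27$ ($J = -9 + 3 \left(-6\right) = -9 - 18 = -27$)
$\frac{1}{\left(-11 + J\right)^{2}} = \frac{1}{\left(-11 - 27\right)^{2}} = \frac{1}{\left(-38\right)^{2}} = \frac{1}{1444}$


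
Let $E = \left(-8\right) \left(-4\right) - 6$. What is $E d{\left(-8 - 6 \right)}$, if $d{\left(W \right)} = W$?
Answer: $-364$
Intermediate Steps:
$E = 26$ ($E = 32 - 6 = 26$)
$E d{\left(-8 - 6 \right)} = 26 \left(-8 - 6\right) = 26 \left(-14\right) = -364$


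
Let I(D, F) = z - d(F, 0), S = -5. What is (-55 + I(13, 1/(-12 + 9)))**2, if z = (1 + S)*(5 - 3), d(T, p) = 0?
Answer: 3969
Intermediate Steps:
z = -8 (z = (1 - 5)*(5 - 3) = -4*2 = -8)
I(D, F) = -8 (I(D, F) = -8 - 1*0 = -8 + 0 = -8)
(-55 + I(13, 1/(-12 + 9)))**2 = (-55 - 8)**2 = (-63)**2 = 3969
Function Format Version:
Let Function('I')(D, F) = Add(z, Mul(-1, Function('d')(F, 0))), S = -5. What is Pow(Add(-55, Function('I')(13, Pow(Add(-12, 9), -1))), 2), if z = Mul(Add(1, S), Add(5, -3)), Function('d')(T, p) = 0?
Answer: 3969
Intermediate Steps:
z = -8 (z = Mul(Add(1, -5), Add(5, -3)) = Mul(-4, 2) = -8)
Function('I')(D, F) = -8 (Function('I')(D, F) = Add(-8, Mul(-1, 0)) = Add(-8, 0) = -8)
Pow(Add(-55, Function('I')(13, Pow(Add(-12, 9), -1))), 2) = Pow(Add(-55, -8), 2) = Pow(-63, 2) = 3969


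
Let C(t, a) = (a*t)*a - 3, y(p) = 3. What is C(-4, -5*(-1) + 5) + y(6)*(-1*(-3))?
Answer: -394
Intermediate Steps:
C(t, a) = -3 + t*a**2 (C(t, a) = t*a**2 - 3 = -3 + t*a**2)
C(-4, -5*(-1) + 5) + y(6)*(-1*(-3)) = (-3 - 4*(-5*(-1) + 5)**2) + 3*(-1*(-3)) = (-3 - 4*(5 + 5)**2) + 3*3 = (-3 - 4*10**2) + 9 = (-3 - 4*100) + 9 = (-3 - 400) + 9 = -403 + 9 = -394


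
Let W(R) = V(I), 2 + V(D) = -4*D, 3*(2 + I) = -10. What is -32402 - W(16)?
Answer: -97264/3 ≈ -32421.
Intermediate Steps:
I = -16/3 (I = -2 + (1/3)*(-10) = -2 - 10/3 = -16/3 ≈ -5.3333)
V(D) = -2 - 4*D
W(R) = 58/3 (W(R) = -2 - 4*(-16/3) = -2 + 64/3 = 58/3)
-32402 - W(16) = -32402 - 1*58/3 = -32402 - 58/3 = -97264/3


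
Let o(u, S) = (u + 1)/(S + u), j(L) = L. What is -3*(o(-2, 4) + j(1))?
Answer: -3/2 ≈ -1.5000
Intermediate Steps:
o(u, S) = (1 + u)/(S + u)
-3*(o(-2, 4) + j(1)) = -3*((1 - 2)/(4 - 2) + 1) = -3*(-1/2 + 1) = -3*((½)*(-1) + 1) = -3*(-½ + 1) = -3*½ = -3/2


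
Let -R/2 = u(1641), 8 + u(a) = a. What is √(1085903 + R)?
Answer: 3*√120293 ≈ 1040.5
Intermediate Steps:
u(a) = -8 + a
R = -3266 (R = -2*(-8 + 1641) = -2*1633 = -3266)
√(1085903 + R) = √(1085903 - 3266) = √1082637 = 3*√120293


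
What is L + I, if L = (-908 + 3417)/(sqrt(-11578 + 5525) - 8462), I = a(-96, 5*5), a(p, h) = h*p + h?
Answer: -170098536533/71611497 - 2509*I*sqrt(6053)/71611497 ≈ -2375.3 - 0.0027259*I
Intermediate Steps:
a(p, h) = h + h*p
I = -2375 (I = (5*5)*(1 - 96) = 25*(-95) = -2375)
L = 2509/(-8462 + I*sqrt(6053)) (L = 2509/(sqrt(-6053) - 8462) = 2509/(I*sqrt(6053) - 8462) = 2509/(-8462 + I*sqrt(6053)) ≈ -0.29648 - 0.0027259*I)
L + I = (-21231158/71611497 - 2509*I*sqrt(6053)/71611497) - 2375 = -170098536533/71611497 - 2509*I*sqrt(6053)/71611497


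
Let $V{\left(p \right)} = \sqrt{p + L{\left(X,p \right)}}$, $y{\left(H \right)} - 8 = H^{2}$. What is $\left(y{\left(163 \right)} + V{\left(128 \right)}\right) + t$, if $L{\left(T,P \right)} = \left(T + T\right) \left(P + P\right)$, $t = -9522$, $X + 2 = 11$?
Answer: $17055 + 8 \sqrt{74} \approx 17124.0$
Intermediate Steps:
$X = 9$ ($X = -2 + 11 = 9$)
$L{\left(T,P \right)} = 4 P T$ ($L{\left(T,P \right)} = 2 T 2 P = 4 P T$)
$y{\left(H \right)} = 8 + H^{2}$
$V{\left(p \right)} = \sqrt{37} \sqrt{p}$ ($V{\left(p \right)} = \sqrt{p + 4 p 9} = \sqrt{p + 36 p} = \sqrt{37 p} = \sqrt{37} \sqrt{p}$)
$\left(y{\left(163 \right)} + V{\left(128 \right)}\right) + t = \left(\left(8 + 163^{2}\right) + \sqrt{37} \sqrt{128}\right) - 9522 = \left(\left(8 + 26569\right) + \sqrt{37} \cdot 8 \sqrt{2}\right) - 9522 = \left(26577 + 8 \sqrt{74}\right) - 9522 = 17055 + 8 \sqrt{74}$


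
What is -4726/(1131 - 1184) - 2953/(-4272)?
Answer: 20345981/226416 ≈ 89.861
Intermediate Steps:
-4726/(1131 - 1184) - 2953/(-4272) = -4726/(-53) - 2953*(-1/4272) = -4726*(-1/53) + 2953/4272 = 4726/53 + 2953/4272 = 20345981/226416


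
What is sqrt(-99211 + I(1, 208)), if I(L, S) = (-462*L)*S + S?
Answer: I*sqrt(195099) ≈ 441.7*I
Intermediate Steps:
I(L, S) = S - 462*L*S (I(L, S) = -462*L*S + S = S - 462*L*S)
sqrt(-99211 + I(1, 208)) = sqrt(-99211 + 208*(1 - 462*1)) = sqrt(-99211 + 208*(1 - 462)) = sqrt(-99211 + 208*(-461)) = sqrt(-99211 - 95888) = sqrt(-195099) = I*sqrt(195099)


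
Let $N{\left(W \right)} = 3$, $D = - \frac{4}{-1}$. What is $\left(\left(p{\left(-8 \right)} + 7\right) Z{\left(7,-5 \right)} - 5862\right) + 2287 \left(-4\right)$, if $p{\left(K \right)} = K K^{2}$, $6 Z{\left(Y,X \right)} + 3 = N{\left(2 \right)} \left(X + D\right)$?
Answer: $-14505$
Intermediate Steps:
$D = 4$ ($D = \left(-4\right) \left(-1\right) = 4$)
$Z{\left(Y,X \right)} = \frac{3}{2} + \frac{X}{2}$ ($Z{\left(Y,X \right)} = - \frac{1}{2} + \frac{3 \left(X + 4\right)}{6} = - \frac{1}{2} + \frac{3 \left(4 + X\right)}{6} = - \frac{1}{2} + \frac{12 + 3 X}{6} = - \frac{1}{2} + \left(2 + \frac{X}{2}\right) = \frac{3}{2} + \frac{X}{2}$)
$p{\left(K \right)} = K^{3}$
$\left(\left(p{\left(-8 \right)} + 7\right) Z{\left(7,-5 \right)} - 5862\right) + 2287 \left(-4\right) = \left(\left(\left(-8\right)^{3} + 7\right) \left(\frac{3}{2} + \frac{1}{2} \left(-5\right)\right) - 5862\right) + 2287 \left(-4\right) = \left(\left(-512 + 7\right) \left(\frac{3}{2} - \frac{5}{2}\right) - 5862\right) - 9148 = \left(\left(-505\right) \left(-1\right) - 5862\right) - 9148 = \left(505 - 5862\right) - 9148 = -5357 - 9148 = -14505$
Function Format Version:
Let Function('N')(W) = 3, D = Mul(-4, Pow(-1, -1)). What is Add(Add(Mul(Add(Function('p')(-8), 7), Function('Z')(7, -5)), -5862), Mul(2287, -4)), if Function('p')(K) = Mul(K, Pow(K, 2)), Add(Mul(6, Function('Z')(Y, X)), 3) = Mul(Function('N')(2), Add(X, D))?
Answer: -14505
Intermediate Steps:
D = 4 (D = Mul(-4, -1) = 4)
Function('Z')(Y, X) = Add(Rational(3, 2), Mul(Rational(1, 2), X)) (Function('Z')(Y, X) = Add(Rational(-1, 2), Mul(Rational(1, 6), Mul(3, Add(X, 4)))) = Add(Rational(-1, 2), Mul(Rational(1, 6), Mul(3, Add(4, X)))) = Add(Rational(-1, 2), Mul(Rational(1, 6), Add(12, Mul(3, X)))) = Add(Rational(-1, 2), Add(2, Mul(Rational(1, 2), X))) = Add(Rational(3, 2), Mul(Rational(1, 2), X)))
Function('p')(K) = Pow(K, 3)
Add(Add(Mul(Add(Function('p')(-8), 7), Function('Z')(7, -5)), -5862), Mul(2287, -4)) = Add(Add(Mul(Add(Pow(-8, 3), 7), Add(Rational(3, 2), Mul(Rational(1, 2), -5))), -5862), Mul(2287, -4)) = Add(Add(Mul(Add(-512, 7), Add(Rational(3, 2), Rational(-5, 2))), -5862), -9148) = Add(Add(Mul(-505, -1), -5862), -9148) = Add(Add(505, -5862), -9148) = Add(-5357, -9148) = -14505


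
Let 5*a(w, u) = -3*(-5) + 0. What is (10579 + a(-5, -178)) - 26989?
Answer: -16407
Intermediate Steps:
a(w, u) = 3 (a(w, u) = (-3*(-5) + 0)/5 = (15 + 0)/5 = (1/5)*15 = 3)
(10579 + a(-5, -178)) - 26989 = (10579 + 3) - 26989 = 10582 - 26989 = -16407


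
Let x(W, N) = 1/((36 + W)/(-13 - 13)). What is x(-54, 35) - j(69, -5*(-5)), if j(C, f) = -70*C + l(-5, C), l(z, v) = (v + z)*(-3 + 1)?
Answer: 44635/9 ≈ 4959.4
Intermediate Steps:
l(z, v) = -2*v - 2*z (l(z, v) = (v + z)*(-2) = -2*v - 2*z)
x(W, N) = 1/(-18/13 - W/26) (x(W, N) = 1/((36 + W)/(-26)) = 1/((36 + W)*(-1/26)) = 1/(-18/13 - W/26))
j(C, f) = 10 - 72*C (j(C, f) = -70*C + (-2*C - 2*(-5)) = -70*C + (-2*C + 10) = -70*C + (10 - 2*C) = 10 - 72*C)
x(-54, 35) - j(69, -5*(-5)) = -26/(36 - 54) - (10 - 72*69) = -26/(-18) - (10 - 4968) = -26*(-1/18) - 1*(-4958) = 13/9 + 4958 = 44635/9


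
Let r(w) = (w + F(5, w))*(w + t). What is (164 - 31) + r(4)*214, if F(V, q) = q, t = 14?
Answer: 30949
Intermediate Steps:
r(w) = 2*w*(14 + w) (r(w) = (w + w)*(w + 14) = (2*w)*(14 + w) = 2*w*(14 + w))
(164 - 31) + r(4)*214 = (164 - 31) + (2*4*(14 + 4))*214 = 133 + (2*4*18)*214 = 133 + 144*214 = 133 + 30816 = 30949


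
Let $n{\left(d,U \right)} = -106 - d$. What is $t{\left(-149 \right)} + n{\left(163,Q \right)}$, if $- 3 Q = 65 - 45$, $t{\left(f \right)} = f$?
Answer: $-418$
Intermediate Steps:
$Q = - \frac{20}{3}$ ($Q = - \frac{65 - 45}{3} = \left(- \frac{1}{3}\right) 20 = - \frac{20}{3} \approx -6.6667$)
$t{\left(-149 \right)} + n{\left(163,Q \right)} = -149 - 269 = -418$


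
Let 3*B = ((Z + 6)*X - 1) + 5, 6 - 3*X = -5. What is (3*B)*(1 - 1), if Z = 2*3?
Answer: 0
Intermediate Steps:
X = 11/3 (X = 2 - ⅓*(-5) = 2 + 5/3 = 11/3 ≈ 3.6667)
Z = 6
B = 16 (B = (((6 + 6)*(11/3) - 1) + 5)/3 = ((12*(11/3) - 1) + 5)/3 = ((44 - 1) + 5)/3 = (43 + 5)/3 = (⅓)*48 = 16)
(3*B)*(1 - 1) = (3*16)*(1 - 1) = 48*0 = 0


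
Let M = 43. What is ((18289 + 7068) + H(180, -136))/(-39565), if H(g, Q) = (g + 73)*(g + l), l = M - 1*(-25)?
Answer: -88101/39565 ≈ -2.2267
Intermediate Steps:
l = 68 (l = 43 - 1*(-25) = 43 + 25 = 68)
H(g, Q) = (68 + g)*(73 + g) (H(g, Q) = (g + 73)*(g + 68) = (73 + g)*(68 + g) = (68 + g)*(73 + g))
((18289 + 7068) + H(180, -136))/(-39565) = ((18289 + 7068) + (4964 + 180² + 141*180))/(-39565) = (25357 + (4964 + 32400 + 25380))*(-1/39565) = (25357 + 62744)*(-1/39565) = 88101*(-1/39565) = -88101/39565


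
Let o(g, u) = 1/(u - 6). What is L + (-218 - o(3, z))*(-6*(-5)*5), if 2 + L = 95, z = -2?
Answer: -130353/4 ≈ -32588.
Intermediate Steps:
L = 93 (L = -2 + 95 = 93)
o(g, u) = 1/(-6 + u)
L + (-218 - o(3, z))*(-6*(-5)*5) = 93 + (-218 - 1/(-6 - 2))*(-6*(-5)*5) = 93 + (-218 - 1/(-8))*(30*5) = 93 + (-218 - 1*(-1/8))*150 = 93 + (-218 + 1/8)*150 = 93 - 1743/8*150 = 93 - 130725/4 = -130353/4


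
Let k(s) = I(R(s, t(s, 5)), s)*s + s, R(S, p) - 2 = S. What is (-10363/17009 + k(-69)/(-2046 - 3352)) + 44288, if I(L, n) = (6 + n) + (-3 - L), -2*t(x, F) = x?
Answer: 2033115307692/45907291 ≈ 44287.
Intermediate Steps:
t(x, F) = -x/2
R(S, p) = 2 + S
I(L, n) = 3 + n - L
k(s) = 2*s (k(s) = (3 + s - (2 + s))*s + s = (3 + s + (-2 - s))*s + s = 1*s + s = s + s = 2*s)
(-10363/17009 + k(-69)/(-2046 - 3352)) + 44288 = (-10363/17009 + (2*(-69))/(-2046 - 3352)) + 44288 = (-10363*1/17009 - 138/(-5398)) + 44288 = (-10363/17009 - 138*(-1/5398)) + 44288 = (-10363/17009 + 69/2699) + 44288 = -26796116/45907291 + 44288 = 2033115307692/45907291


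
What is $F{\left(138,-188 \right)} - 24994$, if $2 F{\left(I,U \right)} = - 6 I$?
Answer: $-25408$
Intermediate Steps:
$F{\left(I,U \right)} = - 3 I$ ($F{\left(I,U \right)} = \frac{\left(-6\right) I}{2} = - 3 I$)
$F{\left(138,-188 \right)} - 24994 = \left(-3\right) 138 - 24994 = -414 - 24994 = -25408$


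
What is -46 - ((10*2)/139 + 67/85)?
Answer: -554503/11815 ≈ -46.932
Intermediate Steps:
-46 - ((10*2)/139 + 67/85) = -46 - (20*(1/139) + 67*(1/85)) = -46 - (20/139 + 67/85) = -46 - 1*11013/11815 = -46 - 11013/11815 = -554503/11815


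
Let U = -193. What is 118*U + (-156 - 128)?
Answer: -23058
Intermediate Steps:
118*U + (-156 - 128) = 118*(-193) + (-156 - 128) = -22774 - 284 = -23058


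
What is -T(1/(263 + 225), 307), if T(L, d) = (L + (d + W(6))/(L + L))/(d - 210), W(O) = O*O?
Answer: -40841697/47336 ≈ -862.80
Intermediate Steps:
W(O) = O²
T(L, d) = (L + (36 + d)/(2*L))/(-210 + d) (T(L, d) = (L + (d + 6²)/(L + L))/(d - 210) = (L + (d + 36)/((2*L)))/(-210 + d) = (L + (36 + d)*(1/(2*L)))/(-210 + d) = (L + (36 + d)/(2*L))/(-210 + d))
-T(1/(263 + 225), 307) = -(18 + (1/(263 + 225))² + (½)*307)/((1/(263 + 225))*(-210 + 307)) = -(18 + (1/488)² + 307/2)/((1/488)*97) = -(18 + (1/488)² + 307/2)/(1/488*97) = -488*(18 + 1/238144 + 307/2)/97 = -488*40841697/(97*238144) = -1*40841697/47336 = -40841697/47336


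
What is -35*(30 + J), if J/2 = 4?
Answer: -1330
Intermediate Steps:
J = 8 (J = 2*4 = 8)
-35*(30 + J) = -35*(30 + 8) = -35*38 = -1330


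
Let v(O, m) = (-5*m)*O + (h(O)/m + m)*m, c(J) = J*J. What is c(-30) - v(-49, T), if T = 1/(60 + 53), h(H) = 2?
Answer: 11438876/12769 ≈ 895.83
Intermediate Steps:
T = 1/113 ≈ 0.0088496
c(J) = J²
v(O, m) = m*(m + 2/m) - 5*O*m (v(O, m) = (-5*m)*O + (2/m + m)*m = -5*O*m + (m + 2/m)*m = -5*O*m + m*(m + 2/m) = m*(m + 2/m) - 5*O*m)
c(-30) - v(-49, T) = (-30)² - (2 + (1/113)² - 5*(-49)*1/113) = 900 - (2 + 1/12769 + 245/113) = 900 - 1*53224/12769 = 900 - 53224/12769 = 11438876/12769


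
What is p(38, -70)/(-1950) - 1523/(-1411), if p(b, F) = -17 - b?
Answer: 609491/550290 ≈ 1.1076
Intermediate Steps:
p(38, -70)/(-1950) - 1523/(-1411) = (-17 - 1*38)/(-1950) - 1523/(-1411) = (-17 - 38)*(-1/1950) - 1523*(-1/1411) = -55*(-1/1950) + 1523/1411 = 11/390 + 1523/1411 = 609491/550290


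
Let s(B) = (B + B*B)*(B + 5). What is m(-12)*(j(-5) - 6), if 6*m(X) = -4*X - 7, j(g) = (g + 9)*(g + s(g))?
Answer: -533/3 ≈ -177.67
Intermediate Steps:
s(B) = (5 + B)*(B + B²) (s(B) = (B + B²)*(5 + B) = (5 + B)*(B + B²))
j(g) = (9 + g)*(g + g*(5 + g² + 6*g)) (j(g) = (g + 9)*(g + g*(5 + g² + 6*g)) = (9 + g)*(g + g*(5 + g² + 6*g)))
m(X) = -7/6 - 2*X/3 (m(X) = (-4*X - 7)/6 = (-7 - 4*X)/6 = -7/6 - 2*X/3)
m(-12)*(j(-5) - 6) = (-7/6 - ⅔*(-12))*(-5*(54 + (-5)³ + 15*(-5)² + 60*(-5)) - 6) = (-7/6 + 8)*(-5*(54 - 125 + 15*25 - 300) - 6) = 41*(-5*(54 - 125 + 375 - 300) - 6)/6 = 41*(-5*4 - 6)/6 = 41*(-20 - 6)/6 = (41/6)*(-26) = -533/3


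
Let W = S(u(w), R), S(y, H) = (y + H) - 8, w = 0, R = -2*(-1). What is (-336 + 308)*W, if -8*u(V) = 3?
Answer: 357/2 ≈ 178.50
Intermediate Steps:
R = 2
u(V) = -3/8 (u(V) = -⅛*3 = -3/8)
S(y, H) = -8 + H + y (S(y, H) = (H + y) - 8 = -8 + H + y)
W = -51/8 (W = -8 + 2 - 3/8 = -51/8 ≈ -6.3750)
(-336 + 308)*W = (-336 + 308)*(-51/8) = -28*(-51/8) = 357/2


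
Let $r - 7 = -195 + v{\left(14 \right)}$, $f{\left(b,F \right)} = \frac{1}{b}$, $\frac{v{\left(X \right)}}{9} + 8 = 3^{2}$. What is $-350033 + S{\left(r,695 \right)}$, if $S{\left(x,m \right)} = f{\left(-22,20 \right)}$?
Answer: $- \frac{7700727}{22} \approx -3.5003 \cdot 10^{5}$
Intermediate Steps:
$v{\left(X \right)} = 9$ ($v{\left(X \right)} = -72 + 9 \cdot 3^{2} = -72 + 9 \cdot 9 = -72 + 81 = 9$)
$r = -179$ ($r = 7 + \left(-195 + 9\right) = 7 - 186 = -179$)
$S{\left(x,m \right)} = - \frac{1}{22}$ ($S{\left(x,m \right)} = \frac{1}{-22} = - \frac{1}{22}$)
$-350033 + S{\left(r,695 \right)} = -350033 - \frac{1}{22} = - \frac{7700727}{22}$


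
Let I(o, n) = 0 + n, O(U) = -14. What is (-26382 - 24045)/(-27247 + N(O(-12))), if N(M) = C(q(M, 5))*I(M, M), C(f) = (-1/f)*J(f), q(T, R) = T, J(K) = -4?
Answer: 5603/3027 ≈ 1.8510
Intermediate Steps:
I(o, n) = n
C(f) = 4/f (C(f) = -1/f*(-4) = 4/f)
N(M) = 4 (N(M) = (4/M)*M = 4)
(-26382 - 24045)/(-27247 + N(O(-12))) = (-26382 - 24045)/(-27247 + 4) = -50427/(-27243) = -50427*(-1/27243) = 5603/3027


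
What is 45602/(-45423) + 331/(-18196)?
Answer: -844809005/826516908 ≈ -1.0221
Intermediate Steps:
45602/(-45423) + 331/(-18196) = 45602*(-1/45423) + 331*(-1/18196) = -45602/45423 - 331/18196 = -844809005/826516908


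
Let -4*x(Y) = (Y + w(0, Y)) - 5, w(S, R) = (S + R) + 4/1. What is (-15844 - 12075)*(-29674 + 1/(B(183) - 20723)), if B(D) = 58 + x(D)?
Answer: 68783589519826/83025 ≈ 8.2847e+8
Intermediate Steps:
w(S, R) = 4 + R + S (w(S, R) = (R + S) + 4*1 = (R + S) + 4 = 4 + R + S)
x(Y) = ¼ - Y/2 (x(Y) = -((Y + (4 + Y + 0)) - 5)/4 = -((Y + (4 + Y)) - 5)/4 = -((4 + 2*Y) - 5)/4 = -(-1 + 2*Y)/4 = ¼ - Y/2)
B(D) = 233/4 - D/2 (B(D) = 58 + (¼ - D/2) = 233/4 - D/2)
(-15844 - 12075)*(-29674 + 1/(B(183) - 20723)) = (-15844 - 12075)*(-29674 + 1/((233/4 - ½*183) - 20723)) = -27919*(-29674 + 1/((233/4 - 183/2) - 20723)) = -27919*(-29674 + 1/(-133/4 - 20723)) = -27919*(-29674 + 1/(-83025/4)) = -27919*(-29674 - 4/83025) = -27919*(-2463683854/83025) = 68783589519826/83025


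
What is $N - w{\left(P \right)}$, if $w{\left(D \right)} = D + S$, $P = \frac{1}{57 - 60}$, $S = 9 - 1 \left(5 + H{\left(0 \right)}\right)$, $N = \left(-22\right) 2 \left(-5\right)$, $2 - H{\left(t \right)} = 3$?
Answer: $\frac{646}{3} \approx 215.33$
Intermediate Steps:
$H{\left(t \right)} = -1$ ($H{\left(t \right)} = 2 - 3 = -1$)
$N = 220$ ($N = \left(-44\right) \left(-5\right) = 220$)
$S = 5$ ($S = 9 - 1 \left(5 - 1\right) = 9 - 1 \cdot 4 = 9 - 4 = 5$)
$P = - \frac{1}{3}$ ($P = \frac{1}{-3} = - \frac{1}{3} \approx -0.33333$)
$w{\left(D \right)} = 5 + D$ ($w{\left(D \right)} = D + 5 = 5 + D$)
$N - w{\left(P \right)} = 220 - \left(5 - \frac{1}{3}\right) = 220 - \frac{14}{3} = \frac{646}{3}$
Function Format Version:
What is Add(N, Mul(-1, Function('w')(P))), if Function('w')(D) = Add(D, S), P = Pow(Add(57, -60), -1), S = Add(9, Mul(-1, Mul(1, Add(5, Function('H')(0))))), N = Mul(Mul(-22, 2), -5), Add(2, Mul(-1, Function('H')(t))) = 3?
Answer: Rational(646, 3) ≈ 215.33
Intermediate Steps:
Function('H')(t) = -1 (Function('H')(t) = Add(2, Mul(-1, 3)) = Add(2, -3) = -1)
N = 220 (N = Mul(-44, -5) = 220)
S = 5 (S = Add(9, Mul(-1, Mul(1, Add(5, -1)))) = Add(9, Mul(-1, Mul(1, 4))) = Add(9, Mul(-1, 4)) = Add(9, -4) = 5)
P = Rational(-1, 3) (P = Pow(-3, -1) = Rational(-1, 3) ≈ -0.33333)
Function('w')(D) = Add(5, D) (Function('w')(D) = Add(D, 5) = Add(5, D))
Add(N, Mul(-1, Function('w')(P))) = Add(220, Mul(-1, Add(5, Rational(-1, 3)))) = Add(220, Mul(-1, Rational(14, 3))) = Add(220, Rational(-14, 3)) = Rational(646, 3)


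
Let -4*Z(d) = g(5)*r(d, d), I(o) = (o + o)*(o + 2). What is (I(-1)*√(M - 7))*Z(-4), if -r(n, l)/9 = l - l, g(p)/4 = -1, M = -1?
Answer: 0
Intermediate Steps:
g(p) = -4 (g(p) = 4*(-1) = -4)
r(n, l) = 0 (r(n, l) = -9*(l - l) = -9*0 = 0)
I(o) = 2*o*(2 + o) (I(o) = (2*o)*(2 + o) = 2*o*(2 + o))
Z(d) = 0 (Z(d) = -(-1)*0 = -¼*0 = 0)
(I(-1)*√(M - 7))*Z(-4) = ((2*(-1)*(2 - 1))*√(-1 - 7))*0 = ((2*(-1)*1)*√(-8))*0 = -4*I*√2*0 = 0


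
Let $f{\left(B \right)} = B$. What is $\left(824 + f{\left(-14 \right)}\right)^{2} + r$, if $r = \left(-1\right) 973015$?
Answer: $-316915$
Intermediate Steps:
$r = -973015$
$\left(824 + f{\left(-14 \right)}\right)^{2} + r = \left(824 - 14\right)^{2} - 973015 = 810^{2} - 973015 = 656100 - 973015 = -316915$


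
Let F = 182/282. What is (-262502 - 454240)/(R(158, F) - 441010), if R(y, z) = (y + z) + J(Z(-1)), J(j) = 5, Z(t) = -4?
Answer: 50530311/31079668 ≈ 1.6258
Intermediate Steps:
F = 91/141 (F = 182*(1/282) = 91/141 ≈ 0.64539)
R(y, z) = 5 + y + z (R(y, z) = (y + z) + 5 = 5 + y + z)
(-262502 - 454240)/(R(158, F) - 441010) = (-262502 - 454240)/((5 + 158 + 91/141) - 441010) = -716742/(23074/141 - 441010) = -716742/(-62159336/141) = -716742*(-141/62159336) = 50530311/31079668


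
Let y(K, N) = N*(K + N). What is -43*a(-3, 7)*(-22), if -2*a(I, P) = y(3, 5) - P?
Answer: -15609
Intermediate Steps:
a(I, P) = -20 + P/2 (a(I, P) = -(5*(3 + 5) - P)/2 = -(5*8 - P)/2 = -(40 - P)/2 = -20 + P/2)
-43*a(-3, 7)*(-22) = -43*(-20 + (½)*7)*(-22) = -43*(-20 + 7/2)*(-22) = -43*(-33/2)*(-22) = (1419/2)*(-22) = -15609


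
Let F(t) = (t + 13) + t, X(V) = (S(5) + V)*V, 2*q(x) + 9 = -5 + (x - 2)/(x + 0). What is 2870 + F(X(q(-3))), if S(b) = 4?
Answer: 52375/18 ≈ 2909.7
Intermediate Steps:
q(x) = -7 + (-2 + x)/(2*x) (q(x) = -9/2 + (-5 + (x - 2)/(x + 0))/2 = -9/2 + (-5 + (-2 + x)/x)/2 = -9/2 + (-5/2 + (-2 + x)/(2*x)) = -7 + (-2 + x)/(2*x))
X(V) = V*(4 + V) (X(V) = (4 + V)*V = V*(4 + V))
F(t) = 13 + 2*t (F(t) = (13 + t) + t = 13 + 2*t)
2870 + F(X(q(-3))) = 2870 + (13 + 2*((-13/2 - 1/(-3))*(4 + (-13/2 - 1/(-3))))) = 2870 + (13 + 2*((-13/2 - 1*(-⅓))*(4 + (-13/2 - 1*(-⅓))))) = 2870 + (13 + 2*((-13/2 + ⅓)*(4 + (-13/2 + ⅓)))) = 2870 + (13 + 2*(-37*(4 - 37/6)/6)) = 2870 + (13 + 2*(-37/6*(-13/6))) = 2870 + (13 + 2*(481/36)) = 2870 + (13 + 481/18) = 2870 + 715/18 = 52375/18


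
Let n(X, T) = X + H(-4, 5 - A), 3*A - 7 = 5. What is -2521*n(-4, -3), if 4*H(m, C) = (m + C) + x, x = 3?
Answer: 10084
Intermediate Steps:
A = 4 (A = 7/3 + (⅓)*5 = 7/3 + 5/3 = 4)
H(m, C) = ¾ + C/4 + m/4 (H(m, C) = ((m + C) + 3)/4 = ((C + m) + 3)/4 = (3 + C + m)/4 = ¾ + C/4 + m/4)
n(X, T) = X (n(X, T) = X + (¾ + (5 - 1*4)/4 + (¼)*(-4)) = X + (¾ + (5 - 4)/4 - 1) = X + (¾ + (¼)*1 - 1) = X + (¾ + ¼ - 1) = X + 0 = X)
-2521*n(-4, -3) = -2521*(-4) = 10084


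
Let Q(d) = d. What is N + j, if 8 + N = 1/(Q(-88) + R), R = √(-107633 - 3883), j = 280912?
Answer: 8375152738/29815 - I*√27879/59630 ≈ 2.809e+5 - 0.0028001*I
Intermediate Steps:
R = 2*I*√27879 (R = √(-111516) = 2*I*√27879 ≈ 333.94*I)
N = -8 + 1/(-88 + 2*I*√27879) ≈ -8.0007 - 0.0028001*I
N + j = (-238542/29815 - I*√27879/59630) + 280912 = 8375152738/29815 - I*√27879/59630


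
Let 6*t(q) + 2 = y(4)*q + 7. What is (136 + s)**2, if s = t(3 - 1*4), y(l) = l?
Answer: 667489/36 ≈ 18541.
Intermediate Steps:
t(q) = 5/6 + 2*q/3 (t(q) = -1/3 + (4*q + 7)/6 = -1/3 + (7 + 4*q)/6 = -1/3 + (7/6 + 2*q/3) = 5/6 + 2*q/3)
s = 1/6 (s = 5/6 + 2*(3 - 1*4)/3 = 5/6 + 2*(3 - 4)/3 = 5/6 + (2/3)*(-1) = 5/6 - 2/3 = 1/6 ≈ 0.16667)
(136 + s)**2 = (136 + 1/6)**2 = (817/6)**2 = 667489/36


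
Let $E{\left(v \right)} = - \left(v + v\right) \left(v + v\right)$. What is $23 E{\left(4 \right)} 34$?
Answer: $-50048$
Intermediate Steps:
$E{\left(v \right)} = - 4 v^{2}$ ($E{\left(v \right)} = - 2 v 2 v = - 4 v^{2}$)
$23 E{\left(4 \right)} 34 = 23 \left(- 4 \cdot 4^{2}\right) 34 = 23 \left(\left(-4\right) 16\right) 34 = 23 \left(-64\right) 34 = \left(-1472\right) 34 = -50048$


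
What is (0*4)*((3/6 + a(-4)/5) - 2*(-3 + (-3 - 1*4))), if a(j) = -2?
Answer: 0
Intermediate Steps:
(0*4)*((3/6 + a(-4)/5) - 2*(-3 + (-3 - 1*4))) = (0*4)*((3/6 - 2/5) - 2*(-3 + (-3 - 1*4))) = 0*((3*(1/6) - 2*1/5) - 2*(-3 + (-3 - 4))) = 0*((1/2 - 2/5) - 2*(-3 - 7)) = 0*(1/10 - 2*(-10)) = 0*(1/10 + 20) = 0*(201/10) = 0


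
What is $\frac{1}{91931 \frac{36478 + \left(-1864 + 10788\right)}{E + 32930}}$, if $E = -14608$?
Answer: $\frac{9161}{2086925631} \approx 4.3897 \cdot 10^{-6}$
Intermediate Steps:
$\frac{1}{91931 \frac{36478 + \left(-1864 + 10788\right)}{E + 32930}} = \frac{1}{91931 \frac{36478 + \left(-1864 + 10788\right)}{-14608 + 32930}} = \frac{1}{91931 \frac{36478 + 8924}{18322}} = \frac{1}{91931 \cdot 45402 \cdot \frac{1}{18322}} = \frac{1}{91931 \cdot \frac{22701}{9161}} = \frac{1}{91931} \cdot \frac{9161}{22701} = \frac{9161}{2086925631}$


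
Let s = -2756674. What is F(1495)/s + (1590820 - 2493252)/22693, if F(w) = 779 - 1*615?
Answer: -1243857276410/31278601541 ≈ -39.767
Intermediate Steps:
F(w) = 164 (F(w) = 779 - 615 = 164)
F(1495)/s + (1590820 - 2493252)/22693 = 164/(-2756674) + (1590820 - 2493252)/22693 = 164*(-1/2756674) - 902432*1/22693 = -82/1378337 - 902432/22693 = -1243857276410/31278601541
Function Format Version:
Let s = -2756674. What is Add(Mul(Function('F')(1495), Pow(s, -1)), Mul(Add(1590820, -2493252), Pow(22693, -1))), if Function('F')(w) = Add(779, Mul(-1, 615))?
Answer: Rational(-1243857276410, 31278601541) ≈ -39.767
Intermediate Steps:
Function('F')(w) = 164 (Function('F')(w) = Add(779, -615) = 164)
Add(Mul(Function('F')(1495), Pow(s, -1)), Mul(Add(1590820, -2493252), Pow(22693, -1))) = Add(Mul(164, Pow(-2756674, -1)), Mul(Add(1590820, -2493252), Pow(22693, -1))) = Add(Mul(164, Rational(-1, 2756674)), Mul(-902432, Rational(1, 22693))) = Add(Rational(-82, 1378337), Rational(-902432, 22693)) = Rational(-1243857276410, 31278601541)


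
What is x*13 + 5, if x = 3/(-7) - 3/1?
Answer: -277/7 ≈ -39.571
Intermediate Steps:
x = -24/7 (x = 3*(-⅐) - 3*1 = -3/7 - 3 = -24/7 ≈ -3.4286)
x*13 + 5 = -24/7*13 + 5 = -312/7 + 5 = -277/7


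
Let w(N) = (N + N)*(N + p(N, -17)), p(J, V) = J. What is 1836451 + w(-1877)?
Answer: 15928967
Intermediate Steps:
w(N) = 4*N² (w(N) = (N + N)*(N + N) = (2*N)*(2*N) = 4*N²)
1836451 + w(-1877) = 1836451 + 4*(-1877)² = 1836451 + 4*3523129 = 1836451 + 14092516 = 15928967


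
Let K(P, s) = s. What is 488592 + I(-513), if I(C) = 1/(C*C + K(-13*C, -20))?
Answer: 128572496209/263149 ≈ 4.8859e+5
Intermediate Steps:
I(C) = 1/(-20 + C²) (I(C) = 1/(C*C - 20) = 1/(C² - 20) = 1/(-20 + C²))
488592 + I(-513) = 488592 + 1/(-20 + (-513)²) = 488592 + 1/(-20 + 263169) = 488592 + 1/263149 = 128572496209/263149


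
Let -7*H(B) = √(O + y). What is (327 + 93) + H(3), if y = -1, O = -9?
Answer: 420 - I*√10/7 ≈ 420.0 - 0.45175*I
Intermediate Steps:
H(B) = -I*√10/7 (H(B) = -√(-9 - 1)/7 = -I*√10/7)
(327 + 93) + H(3) = (327 + 93) - I*√10/7 = 420 - I*√10/7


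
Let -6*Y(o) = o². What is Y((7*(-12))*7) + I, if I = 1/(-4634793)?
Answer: -267075311833/4634793 ≈ -57624.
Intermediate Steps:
I = -1/4634793 ≈ -2.1576e-7
Y(o) = -o²/6
Y((7*(-12))*7) + I = -((7*(-12))*7)²/6 - 1/4634793 = -(-84*7)²/6 - 1/4634793 = -⅙*(-588)² - 1/4634793 = -⅙*345744 - 1/4634793 = -57624 - 1/4634793 = -267075311833/4634793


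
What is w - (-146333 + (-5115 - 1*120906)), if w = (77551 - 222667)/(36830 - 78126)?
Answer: 96959275/356 ≈ 2.7236e+5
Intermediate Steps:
w = 1251/356 (w = -145116/(-41296) = -145116*(-1/41296) = 1251/356 ≈ 3.5140)
w - (-146333 + (-5115 - 1*120906)) = 1251/356 - (-146333 + (-5115 - 1*120906)) = 1251/356 - (-146333 + (-5115 - 120906)) = 1251/356 - (-146333 - 126021) = 1251/356 - 1*(-272354) = 1251/356 + 272354 = 96959275/356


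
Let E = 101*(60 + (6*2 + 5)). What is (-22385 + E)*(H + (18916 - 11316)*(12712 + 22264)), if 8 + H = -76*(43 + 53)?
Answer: -3882956803968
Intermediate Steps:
H = -7304 (H = -8 - 76*(43 + 53) = -8 - 76*96 = -8 - 7296 = -7304)
E = 7777 (E = 101*(60 + (12 + 5)) = 101*(60 + 17) = 101*77 = 7777)
(-22385 + E)*(H + (18916 - 11316)*(12712 + 22264)) = (-22385 + 7777)*(-7304 + (18916 - 11316)*(12712 + 22264)) = -14608*(-7304 + 7600*34976) = -14608*(-7304 + 265817600) = -14608*265810296 = -3882956803968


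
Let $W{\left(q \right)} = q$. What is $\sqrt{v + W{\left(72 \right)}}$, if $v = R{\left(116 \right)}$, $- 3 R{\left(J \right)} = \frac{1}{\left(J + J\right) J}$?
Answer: $\frac{\sqrt{34877946}}{696} \approx 8.4853$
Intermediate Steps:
$R{\left(J \right)} = - \frac{1}{6 J^{2}}$ ($R{\left(J \right)} = - \frac{\frac{1}{J + J} \frac{1}{J}}{3} = - \frac{\frac{1}{2 J} \frac{1}{J}}{3} = - \frac{\frac{1}{2} \frac{1}{J^{2}}}{3} = - \frac{1}{6 J^{2}}$)
$v = - \frac{1}{80736}$ ($v = - \frac{1}{6 \cdot 13456} = \left(- \frac{1}{6}\right) \frac{1}{13456} = - \frac{1}{80736} \approx -1.2386 \cdot 10^{-5}$)
$\sqrt{v + W{\left(72 \right)}} = \sqrt{- \frac{1}{80736} + 72} = \sqrt{\frac{5812991}{80736}} = \frac{\sqrt{34877946}}{696}$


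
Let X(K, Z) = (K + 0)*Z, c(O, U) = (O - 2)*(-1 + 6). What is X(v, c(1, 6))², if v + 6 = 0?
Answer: 900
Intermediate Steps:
c(O, U) = -10 + 5*O (c(O, U) = (-2 + O)*5 = -10 + 5*O)
v = -6 (v = -6 + 0 = -6)
X(K, Z) = K*Z
X(v, c(1, 6))² = (-6*(-10 + 5*1))² = (-6*(-10 + 5))² = (-6*(-5))² = 30² = 900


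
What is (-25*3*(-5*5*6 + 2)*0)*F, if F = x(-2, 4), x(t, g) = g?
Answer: 0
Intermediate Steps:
F = 4
(-25*3*(-5*5*6 + 2)*0)*F = -25*3*(-5*5*6 + 2)*0*4 = -25*3*(-25*6 + 2)*0*4 = -25*3*(-150 + 2)*0*4 = -25*3*(-148)*0*4 = -(-11100)*0*4 = -25*0*4 = 0*4 = 0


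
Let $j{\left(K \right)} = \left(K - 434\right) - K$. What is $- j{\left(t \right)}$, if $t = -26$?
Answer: $434$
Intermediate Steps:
$j{\left(K \right)} = -434$ ($j{\left(K \right)} = \left(-434 + K\right) - K = -434$)
$- j{\left(t \right)} = \left(-1\right) \left(-434\right) = 434$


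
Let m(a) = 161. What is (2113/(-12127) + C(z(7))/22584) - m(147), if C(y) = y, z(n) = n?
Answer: -44141698151/273876168 ≈ -161.17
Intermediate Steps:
(2113/(-12127) + C(z(7))/22584) - m(147) = (2113/(-12127) + 7/22584) - 1*161 = (2113*(-1/12127) + 7*(1/22584)) - 161 = (-2113/12127 + 7/22584) - 161 = -47635103/273876168 - 161 = -44141698151/273876168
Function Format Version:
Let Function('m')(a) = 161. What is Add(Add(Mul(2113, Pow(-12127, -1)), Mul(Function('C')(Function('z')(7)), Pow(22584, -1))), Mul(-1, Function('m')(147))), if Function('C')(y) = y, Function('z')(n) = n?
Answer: Rational(-44141698151, 273876168) ≈ -161.17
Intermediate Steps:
Add(Add(Mul(2113, Pow(-12127, -1)), Mul(Function('C')(Function('z')(7)), Pow(22584, -1))), Mul(-1, Function('m')(147))) = Add(Add(Mul(2113, Pow(-12127, -1)), Mul(7, Pow(22584, -1))), Mul(-1, 161)) = Add(Add(Mul(2113, Rational(-1, 12127)), Mul(7, Rational(1, 22584))), -161) = Add(Add(Rational(-2113, 12127), Rational(7, 22584)), -161) = Add(Rational(-47635103, 273876168), -161) = Rational(-44141698151, 273876168)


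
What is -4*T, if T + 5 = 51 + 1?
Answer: -188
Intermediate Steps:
T = 47 (T = -5 + (51 + 1) = -5 + 52 = 47)
-4*T = -4*47 = -188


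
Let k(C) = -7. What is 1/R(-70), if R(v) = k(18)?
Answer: -⅐ ≈ -0.14286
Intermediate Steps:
R(v) = -7
1/R(-70) = 1/(-7) = -⅐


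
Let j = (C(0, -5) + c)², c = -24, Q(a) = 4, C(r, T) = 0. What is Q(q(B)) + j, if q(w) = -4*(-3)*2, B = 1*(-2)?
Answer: 580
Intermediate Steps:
B = -2
q(w) = 24 (q(w) = 12*2 = 24)
j = 576 (j = (0 - 24)² = (-24)² = 576)
Q(q(B)) + j = 4 + 576 = 580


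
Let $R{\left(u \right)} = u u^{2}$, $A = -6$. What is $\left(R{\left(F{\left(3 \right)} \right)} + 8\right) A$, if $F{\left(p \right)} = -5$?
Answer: $702$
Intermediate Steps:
$R{\left(u \right)} = u^{3}$
$\left(R{\left(F{\left(3 \right)} \right)} + 8\right) A = \left(\left(-5\right)^{3} + 8\right) \left(-6\right) = \left(-125 + 8\right) \left(-6\right) = \left(-117\right) \left(-6\right) = 702$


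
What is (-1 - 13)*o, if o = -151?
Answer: 2114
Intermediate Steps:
(-1 - 13)*o = (-1 - 13)*(-151) = -14*(-151) = 2114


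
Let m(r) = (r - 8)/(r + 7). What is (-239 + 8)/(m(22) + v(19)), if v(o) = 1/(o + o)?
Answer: -7714/17 ≈ -453.76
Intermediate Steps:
v(o) = 1/(2*o)
m(r) = (-8 + r)/(7 + r)
(-239 + 8)/(m(22) + v(19)) = (-239 + 8)/((-8 + 22)/(7 + 22) + (½)/19) = -231/(14/29 + (½)*(1/19)) = -231/((1/29)*14 + 1/38) = -231/(14/29 + 1/38) = -231/561/1102 = -231*1102/561 = -7714/17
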